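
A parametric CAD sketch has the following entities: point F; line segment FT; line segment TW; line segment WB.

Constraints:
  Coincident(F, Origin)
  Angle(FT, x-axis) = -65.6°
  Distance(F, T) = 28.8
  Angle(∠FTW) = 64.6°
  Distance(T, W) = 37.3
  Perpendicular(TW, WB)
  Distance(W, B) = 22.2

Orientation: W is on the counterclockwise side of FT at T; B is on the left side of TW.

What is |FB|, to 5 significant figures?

25.237

∠FTW = 64.6°, so TW runs at -65.6° + (180° − 64.6°) = 49.800° from the x-axis; with |TW| = 37.3, W = T + 37.3·(cos 49.800°, sin 49.800°) = (35.973, 2.2619). The perpendicularity gives WB at right angles to TW; with |WB| = 22.2 on the left of TW, B = W + 22.2·(-0.76380, 0.64546) = (19.017, 16.591). Then |FB| = |B − F| = 25.237.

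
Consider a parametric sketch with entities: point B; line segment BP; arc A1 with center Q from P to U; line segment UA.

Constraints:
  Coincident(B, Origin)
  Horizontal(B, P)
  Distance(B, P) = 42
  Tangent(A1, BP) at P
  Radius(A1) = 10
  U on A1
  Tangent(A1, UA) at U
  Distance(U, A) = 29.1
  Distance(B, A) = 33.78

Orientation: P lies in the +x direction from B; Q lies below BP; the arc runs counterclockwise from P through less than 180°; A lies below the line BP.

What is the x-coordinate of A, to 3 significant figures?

17.6

Checks: ∠(QP, PB) = 90.00° ✓; |QP| = 10.00 ✓; |QU| = 10.00 ✓; ∠(QU, UA) = 90.00° ✓; |UA| = 29.10 ✓; |BA| = 33.78 ✓.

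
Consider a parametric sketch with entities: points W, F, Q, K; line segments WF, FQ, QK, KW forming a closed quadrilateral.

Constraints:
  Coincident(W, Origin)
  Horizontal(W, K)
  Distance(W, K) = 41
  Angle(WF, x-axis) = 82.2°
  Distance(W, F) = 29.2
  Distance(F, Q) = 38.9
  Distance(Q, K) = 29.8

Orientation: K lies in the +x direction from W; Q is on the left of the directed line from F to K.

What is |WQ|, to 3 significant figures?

52.2

W is at the origin; W and K share the same y with |WK| = 41.0 and K in +x, so K = (41.0, 0). WF runs at 82.2° with |WF| = 29.2, so F = (3.96, 28.9). Q is determined by |FQ| = 38.9 and |QK| = 29.8 together: it lies at the intersection of circle(F, 38.9) and circle(K, 29.8). With |FK| = 47.0, the foot of the radical line on FK is 30.1 from F and the perpendicular offset is √(38.9² − 30.1²) = 24.6. Taking the left-of-FK solution: Q = (42.9, 29.7).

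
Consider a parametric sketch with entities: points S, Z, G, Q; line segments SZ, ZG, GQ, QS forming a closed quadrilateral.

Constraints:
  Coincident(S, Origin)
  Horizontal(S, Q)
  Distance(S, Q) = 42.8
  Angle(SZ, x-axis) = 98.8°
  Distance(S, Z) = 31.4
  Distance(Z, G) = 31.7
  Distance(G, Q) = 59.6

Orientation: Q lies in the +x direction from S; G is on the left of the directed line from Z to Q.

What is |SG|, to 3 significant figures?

56.5

Checks: |ZG| = 31.70 ✓; |GQ| = 59.60 ✓.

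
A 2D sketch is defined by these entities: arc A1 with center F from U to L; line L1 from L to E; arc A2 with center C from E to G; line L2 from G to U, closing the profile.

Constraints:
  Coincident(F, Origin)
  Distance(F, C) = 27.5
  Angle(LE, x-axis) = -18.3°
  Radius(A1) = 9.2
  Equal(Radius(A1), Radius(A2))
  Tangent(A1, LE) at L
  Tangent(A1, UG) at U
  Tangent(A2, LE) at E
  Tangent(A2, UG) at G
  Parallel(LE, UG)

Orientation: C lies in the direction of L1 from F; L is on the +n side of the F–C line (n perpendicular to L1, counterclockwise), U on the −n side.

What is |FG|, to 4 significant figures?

29.00

Tangency of A1 to both parallel lines with radius 9.2 puts L and U at F ± 9.2·n: L = (2.889, 8.735), U = (-2.889, -8.735). Equal radii place E and G the same way about C: E = C + 9.2·n = (29.00, 0.09992), G = C − 9.2·n = (23.22, -17.37). Then |FG| = |G − F| = 29.00.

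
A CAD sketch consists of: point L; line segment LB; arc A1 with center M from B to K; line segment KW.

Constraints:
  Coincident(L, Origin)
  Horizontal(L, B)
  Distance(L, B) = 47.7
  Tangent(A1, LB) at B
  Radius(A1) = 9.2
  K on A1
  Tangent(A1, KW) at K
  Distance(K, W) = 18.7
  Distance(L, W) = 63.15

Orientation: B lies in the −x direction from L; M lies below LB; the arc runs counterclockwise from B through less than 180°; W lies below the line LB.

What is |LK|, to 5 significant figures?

57.663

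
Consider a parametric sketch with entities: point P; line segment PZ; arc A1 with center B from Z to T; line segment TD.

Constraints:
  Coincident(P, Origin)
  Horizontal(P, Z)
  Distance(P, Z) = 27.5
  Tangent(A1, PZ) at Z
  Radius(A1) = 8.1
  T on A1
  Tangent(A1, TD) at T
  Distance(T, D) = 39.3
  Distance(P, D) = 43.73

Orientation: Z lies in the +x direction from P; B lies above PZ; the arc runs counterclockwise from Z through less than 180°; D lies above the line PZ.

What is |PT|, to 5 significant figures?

36.186

Checks: |PZ| = 27.50 ✓; ∠(BZ, ZP) = 90.00° ✓; |BT| = 8.100 ✓; ∠(BT, TD) = 90.00° ✓; |TD| = 39.30 ✓; |PD| = 43.73 ✓.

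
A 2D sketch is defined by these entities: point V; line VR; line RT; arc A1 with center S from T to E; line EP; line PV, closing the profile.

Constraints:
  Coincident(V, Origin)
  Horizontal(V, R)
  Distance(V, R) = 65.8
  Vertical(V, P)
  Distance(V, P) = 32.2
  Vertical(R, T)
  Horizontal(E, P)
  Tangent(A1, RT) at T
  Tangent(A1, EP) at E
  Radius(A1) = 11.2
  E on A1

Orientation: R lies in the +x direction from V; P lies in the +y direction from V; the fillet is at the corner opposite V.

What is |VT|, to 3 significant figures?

69.1

V is at the origin; V and R share the same y with |VR| = 65.8 and R on the +x side, so R = (65.8, 0.00). VP is vertical with |VP| = 32.2 and P on the +y side, so P = (0.00, 32.2). The virtual corner opposite V is at (65.8, 32.2). A1 meets RT tangentially, so ST is at right angles to RT and A1 meets EP tangentially, so SE is at right angles to EP, with radius 11.2, so the center S sits 11.2 in from both sides at S = (54.6, 21.0). That places the tangent points at T = (65.8, 21.0) on RT and E = (54.6, 32.2) on EP. Then |VT| = |T − V| = 69.1.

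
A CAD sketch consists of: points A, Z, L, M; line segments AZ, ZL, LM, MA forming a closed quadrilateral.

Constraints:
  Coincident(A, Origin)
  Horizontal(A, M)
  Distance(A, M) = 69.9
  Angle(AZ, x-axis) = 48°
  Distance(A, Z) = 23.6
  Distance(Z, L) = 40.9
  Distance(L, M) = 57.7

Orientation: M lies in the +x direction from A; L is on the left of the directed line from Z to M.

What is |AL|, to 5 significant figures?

64.460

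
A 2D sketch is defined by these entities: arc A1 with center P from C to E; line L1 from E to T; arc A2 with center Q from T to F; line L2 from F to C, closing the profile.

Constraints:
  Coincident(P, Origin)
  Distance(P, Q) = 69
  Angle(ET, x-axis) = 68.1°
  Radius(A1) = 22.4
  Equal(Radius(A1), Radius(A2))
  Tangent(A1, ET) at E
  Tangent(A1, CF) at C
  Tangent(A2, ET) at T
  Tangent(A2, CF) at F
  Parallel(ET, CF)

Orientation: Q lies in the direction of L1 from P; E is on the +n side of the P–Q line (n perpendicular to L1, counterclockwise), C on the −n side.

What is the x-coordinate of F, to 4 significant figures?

46.52

Tangency of A1 to both parallel lines with radius 22.4 puts E and C at P ± 22.4·n: E = (-20.78, 8.355), C = (20.78, -8.355). Equal radii place T and F the same way about Q: T = Q + 22.4·n = (4.953, 72.38), F = Q − 22.4·n = (46.52, 55.67). So F.x = 46.52.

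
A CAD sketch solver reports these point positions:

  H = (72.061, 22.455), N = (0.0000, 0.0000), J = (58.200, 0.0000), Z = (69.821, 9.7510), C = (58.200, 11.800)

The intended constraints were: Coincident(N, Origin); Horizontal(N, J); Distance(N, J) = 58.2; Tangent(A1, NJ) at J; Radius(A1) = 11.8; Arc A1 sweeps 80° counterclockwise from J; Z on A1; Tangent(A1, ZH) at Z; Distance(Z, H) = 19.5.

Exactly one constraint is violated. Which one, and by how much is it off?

Distance(Z, H) = 19.5 — off by 6.60.

N = (0.00, 0.00) ✓; N.y = 0.00, J.y = 0.00 ✓; |NJ| = 58.20 ✓; ∠(CJ, JN) = 90.00° ✓; |CJ| = 11.80 ✓; bearing(C→Z) − bearing(C→J) = 80.00° ✓; |CZ| = 11.80 ✓; ∠(CZ, ZH) = 90.00° ✓; |ZH| = 12.90 ✗.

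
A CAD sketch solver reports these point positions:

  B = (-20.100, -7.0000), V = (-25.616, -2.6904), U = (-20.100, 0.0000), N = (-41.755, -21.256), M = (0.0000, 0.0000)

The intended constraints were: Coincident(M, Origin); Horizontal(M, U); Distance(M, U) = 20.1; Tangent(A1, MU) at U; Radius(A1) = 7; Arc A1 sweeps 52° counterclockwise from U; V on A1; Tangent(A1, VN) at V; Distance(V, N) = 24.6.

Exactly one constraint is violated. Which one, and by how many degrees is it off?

Tangent(A1, VN) at V — off by 3.00°.

M = (0.00, 0.00) ✓; M.y = 0.00, U.y = 0.00 ✓; |MU| = 20.10 ✓; ∠(BU, UM) = 90.00° ✓; |BU| = 7.000 ✓; bearing(B→V) − bearing(B→U) = 52.00° ✓; |BV| = 7.000 ✓; ∠(BV, VN) = 93.00° ✗; |VN| = 24.60 ✓.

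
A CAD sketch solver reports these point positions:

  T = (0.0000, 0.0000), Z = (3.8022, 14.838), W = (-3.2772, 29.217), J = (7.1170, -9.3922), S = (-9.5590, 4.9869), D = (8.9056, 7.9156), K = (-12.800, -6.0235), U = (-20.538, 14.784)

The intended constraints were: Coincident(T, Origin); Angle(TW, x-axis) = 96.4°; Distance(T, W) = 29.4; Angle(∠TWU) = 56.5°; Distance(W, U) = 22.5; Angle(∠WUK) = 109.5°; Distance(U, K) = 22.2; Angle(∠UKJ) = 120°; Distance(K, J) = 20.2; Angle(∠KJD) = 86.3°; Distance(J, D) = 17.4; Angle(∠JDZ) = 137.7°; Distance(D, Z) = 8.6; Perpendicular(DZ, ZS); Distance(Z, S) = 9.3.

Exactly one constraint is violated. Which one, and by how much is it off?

Distance(Z, S) = 9.3 — off by 7.30.

T = (0.00, 0.00) ✓; TW at 96.40° ✓; |TW| = 29.40 ✓; ∠TWU = 56.50° ✓; |WU| = 22.50 ✓; ∠WUK = 109.5° ✓; |UK| = 22.20 ✓; ∠UKJ = 120.0° ✓; |KJ| = 20.20 ✓; ∠KJD = 86.30° ✓; |JD| = 17.40 ✓; ∠JDZ = 137.7° ✓; |DZ| = 8.600 ✓; ∠(DZ, ZS) = 90.00° ✓; |ZS| = 16.60 ✗.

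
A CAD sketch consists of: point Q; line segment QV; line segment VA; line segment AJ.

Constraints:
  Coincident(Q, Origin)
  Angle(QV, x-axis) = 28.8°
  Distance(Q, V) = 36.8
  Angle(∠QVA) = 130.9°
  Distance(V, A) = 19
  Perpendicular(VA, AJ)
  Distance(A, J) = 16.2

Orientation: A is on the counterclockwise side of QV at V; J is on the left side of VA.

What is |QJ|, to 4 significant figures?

44.63

Q is at the origin; QV runs at 28.8° with length 36.8, so V = 36.8·(cos 28.8°, sin 28.8°) = (32.25, 17.73). ∠QVA = 130.9°, so VA runs at 28.8° + (180° − 130.9°) = 77.90° from the x-axis; with |VA| = 19.0, A = V + 19.0·(cos 77.90°, sin 77.90°) = (36.23, 36.31). The perpendicularity gives AJ at right angles to VA; with |AJ| = 16.2 on the left of VA, J = A + 16.2·(-0.9778, 0.2096) = (20.39, 39.70). Then |QJ| = |J − Q| = 44.63.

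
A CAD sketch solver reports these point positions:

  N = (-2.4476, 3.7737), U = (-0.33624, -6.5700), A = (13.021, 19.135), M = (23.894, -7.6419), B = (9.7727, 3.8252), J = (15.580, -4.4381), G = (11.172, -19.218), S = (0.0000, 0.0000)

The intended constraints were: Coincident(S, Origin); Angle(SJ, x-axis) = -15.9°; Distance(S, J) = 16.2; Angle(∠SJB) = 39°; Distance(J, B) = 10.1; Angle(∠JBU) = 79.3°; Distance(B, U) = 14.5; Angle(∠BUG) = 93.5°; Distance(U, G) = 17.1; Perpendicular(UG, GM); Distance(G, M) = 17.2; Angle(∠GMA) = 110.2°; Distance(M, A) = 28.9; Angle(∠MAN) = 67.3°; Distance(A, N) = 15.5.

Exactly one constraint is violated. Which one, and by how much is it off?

Distance(A, N) = 15.5 — off by 6.30.

S = (0.00, 0.00) ✓; SJ at -15.90° ✓; |SJ| = 16.20 ✓; ∠SJB = 39.00° ✓; |JB| = 10.10 ✓; ∠JBU = 79.30° ✓; |BU| = 14.50 ✓; ∠BUG = 93.50° ✓; |UG| = 17.10 ✓; ∠(UG, GM) = 90.00° ✓; |GM| = 17.20 ✓; ∠GMA = 110.2° ✓; |MA| = 28.90 ✓; ∠MAN = 67.30° ✓; |AN| = 21.80 ✗.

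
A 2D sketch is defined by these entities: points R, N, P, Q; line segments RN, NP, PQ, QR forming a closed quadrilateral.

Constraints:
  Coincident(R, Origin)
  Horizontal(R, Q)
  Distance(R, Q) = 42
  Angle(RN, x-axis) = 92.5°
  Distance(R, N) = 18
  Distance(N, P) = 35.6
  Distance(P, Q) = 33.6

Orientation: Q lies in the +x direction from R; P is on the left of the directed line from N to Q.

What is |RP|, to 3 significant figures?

45.2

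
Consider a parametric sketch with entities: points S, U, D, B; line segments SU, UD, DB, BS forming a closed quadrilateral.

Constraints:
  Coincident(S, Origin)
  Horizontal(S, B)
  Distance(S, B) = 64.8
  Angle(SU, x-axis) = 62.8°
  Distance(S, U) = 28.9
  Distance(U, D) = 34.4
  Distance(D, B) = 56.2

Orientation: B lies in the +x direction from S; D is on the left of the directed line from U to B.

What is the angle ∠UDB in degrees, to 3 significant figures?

74.7°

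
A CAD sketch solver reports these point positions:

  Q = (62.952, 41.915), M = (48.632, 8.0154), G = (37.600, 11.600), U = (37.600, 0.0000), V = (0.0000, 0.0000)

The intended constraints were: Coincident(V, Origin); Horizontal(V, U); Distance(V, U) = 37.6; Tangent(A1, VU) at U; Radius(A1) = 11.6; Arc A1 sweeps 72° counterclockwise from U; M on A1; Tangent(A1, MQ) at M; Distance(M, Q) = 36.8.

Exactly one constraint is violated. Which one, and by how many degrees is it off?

Tangent(A1, MQ) at M — off by 4.90°.

V = (0.00, 0.00) ✓; V.y = 0.00, U.y = 0.00 ✓; |VU| = 37.60 ✓; ∠(GU, UV) = 90.00° ✓; |GU| = 11.60 ✓; bearing(G→M) − bearing(G→U) = 72.00° ✓; |GM| = 11.60 ✓; ∠(GM, MQ) = 94.90° ✗; |MQ| = 36.80 ✓.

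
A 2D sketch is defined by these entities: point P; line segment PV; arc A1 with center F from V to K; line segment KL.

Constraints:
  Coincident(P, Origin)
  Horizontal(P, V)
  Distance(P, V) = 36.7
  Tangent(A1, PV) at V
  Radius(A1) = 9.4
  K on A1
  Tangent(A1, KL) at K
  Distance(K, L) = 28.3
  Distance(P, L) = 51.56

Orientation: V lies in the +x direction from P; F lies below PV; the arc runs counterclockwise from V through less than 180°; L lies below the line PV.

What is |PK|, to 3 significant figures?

29.8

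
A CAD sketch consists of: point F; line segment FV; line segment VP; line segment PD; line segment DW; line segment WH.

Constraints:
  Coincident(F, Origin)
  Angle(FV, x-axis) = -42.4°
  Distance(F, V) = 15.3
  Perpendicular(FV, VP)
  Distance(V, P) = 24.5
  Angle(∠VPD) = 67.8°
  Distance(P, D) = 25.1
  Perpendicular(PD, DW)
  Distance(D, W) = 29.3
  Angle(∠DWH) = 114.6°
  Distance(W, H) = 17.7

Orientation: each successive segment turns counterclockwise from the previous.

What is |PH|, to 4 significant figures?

37.76

F is at the origin; FV runs at -42.4° with length 15.3, so V = (11.30, -10.32). The perpendicularity gives VP at right angles to FV, so VP runs at 47.60°; with |VP| = 24.5, P = (27.82, 7.775). ∠VPD = 67.8° gives PD at 159.8° from the x-axis; with |PD| = 25.1, D = (4.263, 16.44). PD ⟂ DW, so DW runs at -110.2°; with |DW| = 29.3, W = (-5.855, -11.06). ∠DWH = 114.6° gives WH at -44.80° from the x-axis; with |WH| = 17.7, H = (6.705, -23.53). Then |PH| = |H − P| = 37.76.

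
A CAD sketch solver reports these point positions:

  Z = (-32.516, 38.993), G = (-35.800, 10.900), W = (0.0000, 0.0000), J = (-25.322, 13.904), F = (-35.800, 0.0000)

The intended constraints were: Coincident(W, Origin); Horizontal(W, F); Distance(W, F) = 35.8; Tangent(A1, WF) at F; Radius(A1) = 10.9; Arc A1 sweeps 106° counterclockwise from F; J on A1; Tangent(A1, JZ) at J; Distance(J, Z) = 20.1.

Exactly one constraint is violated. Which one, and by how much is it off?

Distance(J, Z) = 20.1 — off by 6.00.

W = (0.00, 0.00) ✓; W.y = 0.00, F.y = 0.00 ✓; |WF| = 35.80 ✓; ∠(GF, FW) = 90.00° ✓; |GF| = 10.90 ✓; bearing(G→J) − bearing(G→F) = 106.0° ✓; |GJ| = 10.90 ✓; ∠(GJ, JZ) = 90.00° ✓; |JZ| = 26.10 ✗.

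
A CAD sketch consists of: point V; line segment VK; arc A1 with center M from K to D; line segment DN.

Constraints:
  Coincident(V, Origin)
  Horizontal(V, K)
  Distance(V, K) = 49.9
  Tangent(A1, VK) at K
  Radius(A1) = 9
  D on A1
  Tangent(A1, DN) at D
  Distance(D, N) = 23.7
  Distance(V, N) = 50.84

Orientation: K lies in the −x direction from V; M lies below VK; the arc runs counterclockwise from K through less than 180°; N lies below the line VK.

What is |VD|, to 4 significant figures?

58.31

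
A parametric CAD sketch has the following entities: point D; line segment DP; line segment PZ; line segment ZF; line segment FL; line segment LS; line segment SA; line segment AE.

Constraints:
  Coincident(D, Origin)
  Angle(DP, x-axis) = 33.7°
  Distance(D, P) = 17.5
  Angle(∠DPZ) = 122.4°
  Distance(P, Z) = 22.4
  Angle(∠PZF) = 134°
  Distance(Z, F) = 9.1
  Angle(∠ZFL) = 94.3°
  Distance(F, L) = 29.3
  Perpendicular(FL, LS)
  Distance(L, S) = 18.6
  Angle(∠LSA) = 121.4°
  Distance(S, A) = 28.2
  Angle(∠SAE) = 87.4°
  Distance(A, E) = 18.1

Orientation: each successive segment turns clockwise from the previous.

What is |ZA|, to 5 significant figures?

24.929

D is at the origin; DP runs at 33.7° with length 17.5, so P = (14.559, 9.7098). ∠DPZ = 122.4° gives PZ at -23.900° from the x-axis; with |PZ| = 22.4, Z = (35.038, 0.63461). ∠PZF = 134.0° gives ZF at -69.900° from the x-axis; with |ZF| = 9.1, F = (38.166, -7.9112). ∠ZFL = 94.3° gives FL at -155.60° from the x-axis; with |FL| = 29.3, L = (11.483, -20.015). The perpendicularity gives LS at right angles to FL, so LS runs at 114.40°; with |LS| = 18.6, S = (3.7990, -3.0764). ∠LSA = 121.4° gives SA at 55.800° from the x-axis; with |SA| = 28.2, A = (19.650, 20.247). Then |ZA| = |A − Z| = 24.929.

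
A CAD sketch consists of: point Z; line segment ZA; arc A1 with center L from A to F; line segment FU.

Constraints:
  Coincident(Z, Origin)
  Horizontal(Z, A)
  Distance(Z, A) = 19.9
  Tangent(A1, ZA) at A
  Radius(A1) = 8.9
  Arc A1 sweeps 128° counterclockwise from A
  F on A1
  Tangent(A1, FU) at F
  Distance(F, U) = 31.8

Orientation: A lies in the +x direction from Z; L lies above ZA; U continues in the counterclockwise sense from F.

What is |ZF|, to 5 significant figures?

30.514

Z is at the origin; ZA is horizontal with |ZA| = 19.9 and A on the +x side, so A = (19.900, 0.0000). The tangent condition forces LA to be normal to ZA, so L = A + (0, 8.9) = (19.900, 8.9000). On A1, A sits at bearing -90° from L; a 128° counterclockwise sweep puts F at bearing 38°, so F = L + 8.9·(cos 38°, sin 38°) = (26.913, 14.379). Then |ZF| = |F − Z| = 30.514.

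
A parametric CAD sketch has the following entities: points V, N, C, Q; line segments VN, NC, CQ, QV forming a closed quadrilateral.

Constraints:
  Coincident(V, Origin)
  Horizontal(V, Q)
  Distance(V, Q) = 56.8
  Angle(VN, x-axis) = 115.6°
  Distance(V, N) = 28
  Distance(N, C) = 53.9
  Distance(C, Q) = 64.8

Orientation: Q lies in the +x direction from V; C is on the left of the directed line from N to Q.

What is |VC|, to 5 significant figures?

66.143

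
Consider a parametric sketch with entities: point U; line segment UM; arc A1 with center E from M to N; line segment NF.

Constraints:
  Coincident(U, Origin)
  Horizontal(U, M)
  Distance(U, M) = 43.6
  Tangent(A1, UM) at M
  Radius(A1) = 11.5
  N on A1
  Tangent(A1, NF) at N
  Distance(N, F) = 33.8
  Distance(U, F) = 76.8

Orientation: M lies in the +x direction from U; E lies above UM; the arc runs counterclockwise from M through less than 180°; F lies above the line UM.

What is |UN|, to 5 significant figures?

54.930

Checks: |EN| = 11.50 ✓; ∠(EN, NF) = 90.00° ✓; |NF| = 33.80 ✓; |UF| = 76.80 ✓.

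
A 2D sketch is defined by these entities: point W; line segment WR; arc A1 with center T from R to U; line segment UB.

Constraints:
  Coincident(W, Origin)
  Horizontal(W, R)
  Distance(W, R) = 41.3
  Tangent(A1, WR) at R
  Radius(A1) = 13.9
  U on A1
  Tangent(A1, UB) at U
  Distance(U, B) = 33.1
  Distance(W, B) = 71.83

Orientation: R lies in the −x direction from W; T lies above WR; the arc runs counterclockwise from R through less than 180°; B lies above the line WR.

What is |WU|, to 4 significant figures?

38.99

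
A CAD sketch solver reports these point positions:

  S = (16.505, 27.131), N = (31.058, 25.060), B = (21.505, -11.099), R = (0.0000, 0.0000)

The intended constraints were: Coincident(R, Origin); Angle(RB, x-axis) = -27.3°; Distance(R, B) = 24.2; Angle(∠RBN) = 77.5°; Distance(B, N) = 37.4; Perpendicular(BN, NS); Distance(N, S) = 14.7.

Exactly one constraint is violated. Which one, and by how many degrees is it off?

Perpendicular(BN, NS) — off by 6.70°.

R = (0.00, 0.00) ✓; RB at -27.30° ✓; |RB| = 24.20 ✓; ∠RBN = 77.50° ✓; |BN| = 37.40 ✓; ∠(BN, NS) = 96.70° ✗; |NS| = 14.70 ✓.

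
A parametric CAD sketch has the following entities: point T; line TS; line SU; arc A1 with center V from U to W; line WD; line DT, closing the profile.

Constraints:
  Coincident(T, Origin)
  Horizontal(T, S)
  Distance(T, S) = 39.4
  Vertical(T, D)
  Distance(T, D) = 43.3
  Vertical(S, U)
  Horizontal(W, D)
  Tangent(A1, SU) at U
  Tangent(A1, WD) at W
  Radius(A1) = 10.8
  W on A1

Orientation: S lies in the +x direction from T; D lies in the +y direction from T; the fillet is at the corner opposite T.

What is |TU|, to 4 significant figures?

51.07

T is at the origin; T and S share the same y with |TS| = 39.4 and S on the +x side, so S = (39.40, 0.000). TD is vertical with |TD| = 43.3 and D on the +y side, so D = (0.000, 43.30). The virtual corner opposite T is at (39.40, 43.30). Tangency of A1 to SU means the radius VU is perpendicular to SU and the tangent condition forces VW to be normal to WD, with radius 10.8, so the center V sits 10.8 in from both sides at V = (28.60, 32.50). That places the tangent points at U = (39.40, 32.50) on SU and W = (28.60, 43.30) on WD. Then |TU| = |U − T| = 51.07.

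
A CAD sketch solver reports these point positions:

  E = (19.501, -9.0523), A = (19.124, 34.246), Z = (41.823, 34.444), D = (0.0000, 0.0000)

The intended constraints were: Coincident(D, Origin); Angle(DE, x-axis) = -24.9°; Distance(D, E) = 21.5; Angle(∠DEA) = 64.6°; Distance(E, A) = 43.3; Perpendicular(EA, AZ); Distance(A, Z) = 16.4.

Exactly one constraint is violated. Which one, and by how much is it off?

Distance(A, Z) = 16.4 — off by 6.30.

D = (0.00, 0.00) ✓; DE at -24.90° ✓; |DE| = 21.50 ✓; ∠DEA = 64.60° ✓; |EA| = 43.30 ✓; ∠(EA, AZ) = 90.00° ✓; |AZ| = 22.70 ✗.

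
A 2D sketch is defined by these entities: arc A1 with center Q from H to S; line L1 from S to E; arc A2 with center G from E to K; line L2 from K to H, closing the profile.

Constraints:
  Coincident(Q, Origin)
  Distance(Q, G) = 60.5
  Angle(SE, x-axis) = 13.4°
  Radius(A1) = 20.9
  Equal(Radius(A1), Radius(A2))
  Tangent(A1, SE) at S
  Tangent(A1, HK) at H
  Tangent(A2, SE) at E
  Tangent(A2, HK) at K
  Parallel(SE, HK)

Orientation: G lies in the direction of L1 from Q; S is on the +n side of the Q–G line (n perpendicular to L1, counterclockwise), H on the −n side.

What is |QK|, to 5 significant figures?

64.008

Tangency of A1 to both parallel lines with radius 20.9 puts S and H at Q ± 20.9·n: S = (-4.8435, 20.331), H = (4.8435, -20.331). Equal radii place E and K the same way about G: E = G + 20.9·n = (54.009, 34.352), K = G − 20.9·n = (63.696, -6.3103). Then |QK| = |K − Q| = 64.008.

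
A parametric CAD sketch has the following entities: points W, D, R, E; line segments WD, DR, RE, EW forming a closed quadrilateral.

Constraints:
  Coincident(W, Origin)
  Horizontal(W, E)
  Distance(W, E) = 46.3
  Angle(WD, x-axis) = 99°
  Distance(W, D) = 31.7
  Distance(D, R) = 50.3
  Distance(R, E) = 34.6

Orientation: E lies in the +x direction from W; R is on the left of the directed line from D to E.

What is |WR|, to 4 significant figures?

56.94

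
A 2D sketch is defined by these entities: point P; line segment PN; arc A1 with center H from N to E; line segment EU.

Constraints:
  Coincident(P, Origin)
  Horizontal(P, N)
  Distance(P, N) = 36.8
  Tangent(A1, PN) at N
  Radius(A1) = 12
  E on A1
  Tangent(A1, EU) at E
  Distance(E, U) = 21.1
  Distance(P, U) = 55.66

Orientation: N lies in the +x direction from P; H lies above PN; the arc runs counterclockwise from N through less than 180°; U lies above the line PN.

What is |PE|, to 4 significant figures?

50.70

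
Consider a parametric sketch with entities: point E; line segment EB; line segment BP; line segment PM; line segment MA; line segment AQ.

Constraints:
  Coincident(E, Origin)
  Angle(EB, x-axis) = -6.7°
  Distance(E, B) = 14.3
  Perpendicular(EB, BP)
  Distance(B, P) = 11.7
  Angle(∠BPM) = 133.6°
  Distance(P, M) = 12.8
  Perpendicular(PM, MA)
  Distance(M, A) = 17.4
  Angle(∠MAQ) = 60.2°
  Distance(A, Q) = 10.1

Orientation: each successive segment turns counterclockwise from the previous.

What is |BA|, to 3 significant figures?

22.7

∠BPM = 133.6° gives PM at 130° from the x-axis; with |PM| = 12.8, M = (7.39, 19.8). The perpendicularity gives MA at right angles to PM, so MA runs at -140°; with |MA| = 17.4, A = (-6.00, 8.69). Then |BA| = |A − B| = 22.7.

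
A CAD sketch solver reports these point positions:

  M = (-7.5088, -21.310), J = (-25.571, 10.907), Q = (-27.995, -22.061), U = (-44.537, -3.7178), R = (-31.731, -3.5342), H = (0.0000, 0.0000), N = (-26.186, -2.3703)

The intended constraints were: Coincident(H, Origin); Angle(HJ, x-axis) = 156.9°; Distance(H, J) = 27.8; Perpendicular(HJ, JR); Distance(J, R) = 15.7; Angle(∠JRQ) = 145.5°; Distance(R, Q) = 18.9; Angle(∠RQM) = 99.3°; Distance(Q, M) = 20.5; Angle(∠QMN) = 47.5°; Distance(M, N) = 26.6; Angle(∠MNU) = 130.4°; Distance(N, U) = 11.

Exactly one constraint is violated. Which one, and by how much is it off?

Distance(N, U) = 11 — off by 7.40.

H = (0.00, 0.00) ✓; HJ at 156.9° ✓; |HJ| = 27.80 ✓; ∠(HJ, JR) = 90.00° ✓; |JR| = 15.70 ✓; ∠JRQ = 145.5° ✓; |RQ| = 18.90 ✓; ∠RQM = 99.30° ✓; |QM| = 20.50 ✓; ∠QMN = 47.50° ✓; |MN| = 26.60 ✓; ∠MNU = 130.4° ✓; |NU| = 18.40 ✗.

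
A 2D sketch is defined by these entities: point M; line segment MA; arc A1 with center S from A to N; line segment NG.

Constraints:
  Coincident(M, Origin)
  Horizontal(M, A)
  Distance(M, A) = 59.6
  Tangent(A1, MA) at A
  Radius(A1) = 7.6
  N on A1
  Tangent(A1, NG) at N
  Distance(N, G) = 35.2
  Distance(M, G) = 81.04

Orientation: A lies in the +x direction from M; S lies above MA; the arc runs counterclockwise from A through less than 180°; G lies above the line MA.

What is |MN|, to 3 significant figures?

67.6

M is at the origin; M and A share the same y with |MA| = 59.6 and A on the +x side, so A = (59.6, 0.00). A1 meets MA tangentially, so SA is at right angles to MA, so S = A + (0, 7.6) = (59.6, 7.60). Since SN ⟂ NG (tangency), |SG| = √(7.6² + 35.2²) = 36.0 regardless of where N sits on A1. So G lies on both circle(M, 81.04) and circle(S, 36.0); the above-MA intersection is G = (69.1, 42.3). N is the foot of the tangent from G: N = (67.2, 7.19).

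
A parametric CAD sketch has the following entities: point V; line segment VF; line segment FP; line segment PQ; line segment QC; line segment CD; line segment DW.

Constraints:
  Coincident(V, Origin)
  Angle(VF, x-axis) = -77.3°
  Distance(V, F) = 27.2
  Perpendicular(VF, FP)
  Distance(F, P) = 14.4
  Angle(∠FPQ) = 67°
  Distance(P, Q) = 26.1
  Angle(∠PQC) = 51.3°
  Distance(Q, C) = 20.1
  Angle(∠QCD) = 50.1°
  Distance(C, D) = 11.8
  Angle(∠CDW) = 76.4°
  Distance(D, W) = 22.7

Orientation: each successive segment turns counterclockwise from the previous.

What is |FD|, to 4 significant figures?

10.70

∠PQC = 51.3° gives QC at -105.6° from the x-axis; with |QC| = 20.1, C = (-0.6082, -21.53). ∠QCD = 50.1° gives CD at 24.30° from the x-axis; with |CD| = 11.8, D = (10.15, -16.68). Then |FD| = |D − F| = 10.70.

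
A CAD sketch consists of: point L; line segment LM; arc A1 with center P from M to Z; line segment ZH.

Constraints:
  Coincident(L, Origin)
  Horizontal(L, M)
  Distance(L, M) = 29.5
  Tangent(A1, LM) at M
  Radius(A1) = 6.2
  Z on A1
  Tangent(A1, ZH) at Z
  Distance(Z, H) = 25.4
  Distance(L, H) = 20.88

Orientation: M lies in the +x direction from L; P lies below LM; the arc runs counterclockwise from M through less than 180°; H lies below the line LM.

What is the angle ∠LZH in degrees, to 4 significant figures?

48.74°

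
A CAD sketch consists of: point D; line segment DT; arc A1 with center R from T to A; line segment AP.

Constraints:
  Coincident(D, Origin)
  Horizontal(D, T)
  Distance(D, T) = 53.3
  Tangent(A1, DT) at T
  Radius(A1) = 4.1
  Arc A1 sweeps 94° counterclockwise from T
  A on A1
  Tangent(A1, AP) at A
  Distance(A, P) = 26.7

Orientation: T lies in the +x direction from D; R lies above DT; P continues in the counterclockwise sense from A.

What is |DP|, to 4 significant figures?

63.61

D is at the origin; DT is horizontal with |DT| = 53.3 and T on the +x side, so T = (53.30, 0.000). Since A1 is tangent to DT there, RT ⟂ DT, so R = T + (0, 4.1) = (53.30, 4.100). On A1, T sits at bearing -90° from R; a 94° counterclockwise sweep puts A at bearing 4°, so A = R + 4.1·(cos 4°, sin 4°) = (57.39, 4.386). Since A1 is tangent to AP there, RA ⟂ AP, so AP runs along (−sin 4°, cos 4°); with |AP| = 26.7, P = (55.53, 31.02). Then |DP| = |P − D| = 63.61.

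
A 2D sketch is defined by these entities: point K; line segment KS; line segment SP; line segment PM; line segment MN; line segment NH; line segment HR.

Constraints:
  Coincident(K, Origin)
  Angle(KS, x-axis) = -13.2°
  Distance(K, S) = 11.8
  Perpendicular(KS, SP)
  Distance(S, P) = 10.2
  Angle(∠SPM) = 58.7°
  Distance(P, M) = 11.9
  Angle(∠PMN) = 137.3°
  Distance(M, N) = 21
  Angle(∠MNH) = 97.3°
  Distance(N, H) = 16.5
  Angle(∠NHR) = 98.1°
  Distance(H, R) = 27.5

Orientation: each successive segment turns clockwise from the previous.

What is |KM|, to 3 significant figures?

4.34

K is at the origin; KS runs at -13.2° with length 11.8, so S = (11.5, -2.69). The perpendicularity gives SP at right angles to KS, so SP runs at -103°; with |SP| = 10.2, P = (9.16, -12.6). ∠SPM = 58.7° gives PM at 136° from the x-axis; with |PM| = 11.9, M = (0.671, -4.28). Then |KM| = |M − K| = 4.34.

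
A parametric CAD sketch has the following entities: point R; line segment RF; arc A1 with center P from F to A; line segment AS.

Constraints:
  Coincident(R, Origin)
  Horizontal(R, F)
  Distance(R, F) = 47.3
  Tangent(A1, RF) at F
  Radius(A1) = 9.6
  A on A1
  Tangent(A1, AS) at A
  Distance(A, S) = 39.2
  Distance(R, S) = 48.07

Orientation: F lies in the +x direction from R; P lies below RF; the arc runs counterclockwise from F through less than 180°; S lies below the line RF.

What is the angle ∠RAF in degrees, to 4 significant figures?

137.7°

Checks: ∠(PF, FR) = 90.00° ✓; |PF| = 9.600 ✓; |PA| = 9.600 ✓; ∠(PA, AS) = 90.00° ✓; |AS| = 39.20 ✓; |RS| = 48.07 ✓.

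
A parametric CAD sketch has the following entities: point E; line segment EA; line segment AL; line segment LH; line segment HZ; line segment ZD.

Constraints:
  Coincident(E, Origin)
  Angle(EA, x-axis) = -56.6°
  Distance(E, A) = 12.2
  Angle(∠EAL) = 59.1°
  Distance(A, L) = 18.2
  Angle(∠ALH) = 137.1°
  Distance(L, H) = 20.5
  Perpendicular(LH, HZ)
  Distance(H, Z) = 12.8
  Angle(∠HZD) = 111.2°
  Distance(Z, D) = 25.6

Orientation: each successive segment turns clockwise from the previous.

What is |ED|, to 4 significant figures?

6.505

LH is perpendicular to HZ, so HZ runs at 49.60°; with |HZ| = 12.8, Z = (-18.78, 12.06). ∠HZD = 111.2° gives ZD at -19.20° from the x-axis; with |ZD| = 25.6, D = (5.394, 3.636). Then |ED| = |D − E| = 6.505.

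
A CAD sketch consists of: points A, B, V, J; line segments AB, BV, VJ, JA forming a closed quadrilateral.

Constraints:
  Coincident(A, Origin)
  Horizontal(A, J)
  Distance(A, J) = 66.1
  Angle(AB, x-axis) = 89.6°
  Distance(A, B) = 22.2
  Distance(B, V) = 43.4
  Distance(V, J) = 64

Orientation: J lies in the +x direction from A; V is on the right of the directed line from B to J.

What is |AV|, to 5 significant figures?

21.596

A is at the origin; A and J share the same y with |AJ| = 66.1 and J in +x, so J = (66.1, 0). AB runs at 89.6° with |AB| = 22.2, so B = (0.15498, 22.199). V is determined by |BV| = 43.4 and |VJ| = 64.0 together: it lies at the intersection of circle(B, 43.4) and circle(J, 64.0). With |BJ| = 69.581, the foot of the radical line on BJ is 18.892 from B and the perpendicular offset is √(43.4² − 18.892²) = 39.072. Taking the right-of-BJ solution: V = (5.5944, -20.858).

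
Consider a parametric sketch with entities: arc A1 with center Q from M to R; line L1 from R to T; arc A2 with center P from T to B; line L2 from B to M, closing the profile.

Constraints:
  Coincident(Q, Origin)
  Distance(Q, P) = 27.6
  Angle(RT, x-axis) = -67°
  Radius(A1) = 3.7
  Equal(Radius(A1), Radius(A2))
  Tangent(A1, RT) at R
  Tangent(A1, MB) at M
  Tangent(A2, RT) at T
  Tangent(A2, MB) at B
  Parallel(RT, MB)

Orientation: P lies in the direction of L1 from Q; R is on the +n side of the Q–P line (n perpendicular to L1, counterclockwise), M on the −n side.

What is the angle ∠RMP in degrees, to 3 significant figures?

82.4°

The slot axis is L1's direction at -67.0°, so u = (cos -67.0°, sin -67.0°) = (0.391, -0.921) and n = (−sin -67.0°, cos -67.0°) = (0.921, 0.391). Q is at the origin and P lies 27.6 along u from Q, so P = 27.6·u = (10.8, -25.4). Tangency of A1 to both parallel lines with radius 3.7 puts R and M at Q ± 3.7·n: R = (3.41, 1.45), M = (-3.41, -1.45). Then cos ∠RMP = MR·MP / (|MR||MP|), giving 82.4°.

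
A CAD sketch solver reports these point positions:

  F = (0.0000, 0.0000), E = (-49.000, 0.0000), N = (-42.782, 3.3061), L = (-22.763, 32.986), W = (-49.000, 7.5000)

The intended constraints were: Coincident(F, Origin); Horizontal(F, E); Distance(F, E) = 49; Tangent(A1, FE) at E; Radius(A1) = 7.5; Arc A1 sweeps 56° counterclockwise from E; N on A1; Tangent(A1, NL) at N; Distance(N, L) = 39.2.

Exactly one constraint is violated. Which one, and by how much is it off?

Distance(N, L) = 39.2 — off by 3.40.

F = (0.00, 0.00) ✓; F.y = 0.00, E.y = 0.00 ✓; |FE| = 49.00 ✓; ∠(WE, EF) = 90.00° ✓; |WE| = 7.500 ✓; bearing(W→N) − bearing(W→E) = 56.00° ✓; |WN| = 7.500 ✓; ∠(WN, NL) = 90.00° ✓; |NL| = 35.80 ✗.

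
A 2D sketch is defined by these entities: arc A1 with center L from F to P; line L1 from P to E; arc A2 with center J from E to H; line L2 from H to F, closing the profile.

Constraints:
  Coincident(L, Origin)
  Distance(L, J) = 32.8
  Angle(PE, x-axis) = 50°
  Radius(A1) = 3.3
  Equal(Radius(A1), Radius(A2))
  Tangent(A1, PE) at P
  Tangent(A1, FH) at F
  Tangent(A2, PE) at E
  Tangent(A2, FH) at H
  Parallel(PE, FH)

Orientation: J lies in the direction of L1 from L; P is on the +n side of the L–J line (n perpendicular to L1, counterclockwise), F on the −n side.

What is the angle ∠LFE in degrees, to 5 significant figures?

78.623°

The slot axis is L1's direction at 50.0°, so u = (cos 50.0°, sin 50.0°) = (0.64279, 0.76604) and n = (−sin 50.0°, cos 50.0°) = (-0.76604, 0.64279). L is at the origin and J lies 32.8 along u from L, so J = 32.8·u = (21.083, 25.126). Tangency of A1 to both parallel lines with radius 3.3 puts P and F at L ± 3.3·n: P = (-2.5279, 2.1212), F = (2.5279, -2.1212). Equal radii place E and H the same way about J: E = J + 3.3·n = (18.555, 27.247), H = J − 3.3·n = (23.611, 23.005). Then cos ∠LFE = FL·FE / (|FL||FE|), giving 78.623°.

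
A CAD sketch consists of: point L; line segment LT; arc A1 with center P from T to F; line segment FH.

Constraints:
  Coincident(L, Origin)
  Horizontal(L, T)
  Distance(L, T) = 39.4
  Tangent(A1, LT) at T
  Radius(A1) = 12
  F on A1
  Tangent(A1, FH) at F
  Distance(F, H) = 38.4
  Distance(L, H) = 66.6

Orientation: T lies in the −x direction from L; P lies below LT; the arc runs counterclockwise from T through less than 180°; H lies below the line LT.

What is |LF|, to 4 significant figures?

53.18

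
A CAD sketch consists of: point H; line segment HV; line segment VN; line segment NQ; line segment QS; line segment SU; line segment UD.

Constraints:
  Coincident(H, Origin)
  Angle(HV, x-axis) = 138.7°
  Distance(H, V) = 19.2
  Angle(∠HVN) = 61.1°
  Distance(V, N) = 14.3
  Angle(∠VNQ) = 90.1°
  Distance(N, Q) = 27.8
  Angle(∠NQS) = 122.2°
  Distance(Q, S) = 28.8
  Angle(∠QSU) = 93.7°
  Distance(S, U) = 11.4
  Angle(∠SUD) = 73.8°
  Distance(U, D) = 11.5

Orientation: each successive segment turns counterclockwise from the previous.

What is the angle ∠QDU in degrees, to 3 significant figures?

167°

H is at the origin; HV runs at 138.7° with length 19.2, so V = (-14.4, 12.7). ∠HVN = 61.1° gives VN at -102° from the x-axis; with |VN| = 14.3, N = (-17.5, -1.29). ∠VNQ = 90.1° gives NQ at -12.5° from the x-axis; with |NQ| = 27.8, Q = (9.65, -7.31). ∠NQS = 122.2° gives QS at 45.3° from the x-axis; with |QS| = 28.8, S = (29.9, 13.2). ∠QSU = 93.7° gives SU at 132° from the x-axis; with |SU| = 11.4, U = (22.3, 21.7). ∠SUD = 73.8° gives UD at -122° from the x-axis; with |UD| = 11.5, D = (16.2, 12.0). Then cos ∠QDU = DQ·DU / (|DQ||DU|), giving 167°.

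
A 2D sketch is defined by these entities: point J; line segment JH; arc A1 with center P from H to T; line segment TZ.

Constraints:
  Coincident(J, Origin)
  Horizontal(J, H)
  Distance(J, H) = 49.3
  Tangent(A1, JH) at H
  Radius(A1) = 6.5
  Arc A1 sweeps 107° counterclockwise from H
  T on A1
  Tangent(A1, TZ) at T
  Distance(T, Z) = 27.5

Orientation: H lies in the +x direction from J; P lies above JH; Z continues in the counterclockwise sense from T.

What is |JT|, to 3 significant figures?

56.1

J is at the origin; JH is horizontal with |JH| = 49.3 and H on the +x side, so H = (49.3, 0.00). Since A1 is tangent to JH there, PH ⟂ JH, so P = H + (0, 6.5) = (49.3, 6.50). On A1, H sits at bearing -90° from P; a 107° counterclockwise sweep puts T at bearing 17°, so T = P + 6.5·(cos 17°, sin 17°) = (55.5, 8.40). Then |JT| = |T − J| = 56.1.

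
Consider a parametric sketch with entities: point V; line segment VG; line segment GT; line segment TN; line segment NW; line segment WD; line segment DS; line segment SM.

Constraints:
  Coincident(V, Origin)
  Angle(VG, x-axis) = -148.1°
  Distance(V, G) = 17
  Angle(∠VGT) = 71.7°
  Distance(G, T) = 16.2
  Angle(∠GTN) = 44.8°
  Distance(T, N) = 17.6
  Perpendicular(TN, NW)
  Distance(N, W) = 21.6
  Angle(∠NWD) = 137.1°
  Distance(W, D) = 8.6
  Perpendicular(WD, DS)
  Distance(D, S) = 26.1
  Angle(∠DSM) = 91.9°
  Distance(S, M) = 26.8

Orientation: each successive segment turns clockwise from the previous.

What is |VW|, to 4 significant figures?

25.44

V is at the origin; VG runs at -148.1° with length 17.0, so G = (-14.43, -8.983). ∠VGT = 71.7° gives GT at 103.6° from the x-axis; with |GT| = 16.2, T = (-18.24, 6.762). ∠GTN = 44.8° gives TN at -31.60° from the x-axis; with |TN| = 17.6, N = (-3.251, -2.460). TN is perpendicular to NW, so NW runs at -121.6°; with |NW| = 21.6, W = (-14.57, -20.86). Then |VW| = |W − V| = 25.44.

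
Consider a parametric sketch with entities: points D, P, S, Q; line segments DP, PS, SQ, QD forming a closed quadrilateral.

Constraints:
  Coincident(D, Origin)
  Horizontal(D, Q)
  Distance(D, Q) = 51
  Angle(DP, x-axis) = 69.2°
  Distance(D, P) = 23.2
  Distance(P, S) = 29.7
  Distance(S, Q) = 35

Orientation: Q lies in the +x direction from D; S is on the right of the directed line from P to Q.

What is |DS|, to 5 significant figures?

17.996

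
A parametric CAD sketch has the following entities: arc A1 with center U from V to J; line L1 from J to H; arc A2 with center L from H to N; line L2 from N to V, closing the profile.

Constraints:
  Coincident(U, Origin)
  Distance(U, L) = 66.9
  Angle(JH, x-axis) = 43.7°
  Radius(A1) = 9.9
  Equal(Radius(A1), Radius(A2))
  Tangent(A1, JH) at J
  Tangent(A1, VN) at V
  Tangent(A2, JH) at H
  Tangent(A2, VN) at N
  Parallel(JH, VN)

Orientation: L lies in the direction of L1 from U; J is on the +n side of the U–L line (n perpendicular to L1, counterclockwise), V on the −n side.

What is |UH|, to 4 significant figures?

67.63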